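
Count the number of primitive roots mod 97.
Number of primitive roots mod 97 = φ(96) = 32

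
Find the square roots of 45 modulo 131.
The square roots of 45 mod 131 are 62 and 69. Verify: 62² = 3844 ≡ 45 (mod 131)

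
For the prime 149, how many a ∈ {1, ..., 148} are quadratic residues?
For prime 149, there are (p-1)/2 = (149-1)/2 = 74 quadratic residues (excluding 0).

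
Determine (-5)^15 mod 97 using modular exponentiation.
Using repeated squaring. (-5) ≡ 92 (mod 97). 15 = 8 + 4 + 2 + 1 (binary 1111). Repeated squaring mod 97: 92^1 ≡ 92; 92^2 ≡ 92² = 8464 ≡ 25; 92^4 ≡ 25² = 625 ≡ 43; 92^8 ≡ 43² = 1849 ≡ 6. Multiply: (-5)^15 ≡ 92^8 × 92^4 × 92^2 × 92^1 ≡ 6 × 43 × 25 × 92 (mod 97): 6 × 43 = 258 ≡ 64; 64 × 25 = 1600 ≡ 48; 48 × 92 = 4416 ≡ 51. So (-5)^15 ≡ 51 (mod 97).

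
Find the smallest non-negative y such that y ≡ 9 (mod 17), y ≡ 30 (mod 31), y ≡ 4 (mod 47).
9733

Using the Chinese Remainder Theorem:
M = product of moduli = 24769
For equation 1: M_1 = 1457, 1457 ≡ 12 (mod 17), inverse of 1457 mod 17 is 10 (check: 12 × 10 = 120 ≡ 1 (mod 17))
For equation 2: M_2 = 799, 799 ≡ 24 (mod 31), inverse of 799 mod 31 is 22 (check: 24 × 22 = 528 ≡ 1 (mod 31))
For equation 3: M_3 = 527, 527 ≡ 10 (mod 47), inverse of 527 mod 47 is 33 (check: 10 × 33 = 330 ≡ 1 (mod 47))
Combine: y ≡ Σ r_i×M_i×(M_i⁻¹ mod m_i) = 9×1457×10 + 30×799×22 + 4×527×33 = 131130 + 527340 + 69564 = 728034
728034 mod 24769 = 9733
y ≡ 9733 (mod 24769)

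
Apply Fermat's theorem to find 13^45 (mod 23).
By Fermat: 13^{22} ≡ 1 (mod 23). 45 = 2×22 + 1. So 13^{45} ≡ 13^{1} ≡ 13 (mod 23)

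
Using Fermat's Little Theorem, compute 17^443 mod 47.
By Fermat: 17^{46} ≡ 1 (mod 47). 443 ≡ 29 (mod 46). So 17^{443} ≡ 17^{29} ≡ 14 (mod 47)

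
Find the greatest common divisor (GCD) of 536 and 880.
8

Using the Euclidean algorithm:
536 = 0 × 880 + 536
880 = 1 × 536 + 344
536 = 1 × 344 + 192
344 = 1 × 192 + 152
192 = 1 × 152 + 40
152 = 3 × 40 + 32
40 = 1 × 32 + 8
32 = 4 × 8 + 0

GCD(536, 880) = 8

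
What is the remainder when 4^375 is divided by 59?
Using Fermat: 4^{58} ≡ 1 (mod 59). 375 ≡ 27 (mod 58). So 4^{375} ≡ 4^{27} ≡ 48 (mod 59)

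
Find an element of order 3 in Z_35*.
11 has order 3 mod 35 since 11^{3} ≡ 1 (mod 35) and no smaller power works.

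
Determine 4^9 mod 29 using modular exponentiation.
9 = 8 + 1 (binary 1001). Repeated squaring mod 29: 4^1 ≡ 4; 4^2 ≡ 4² = 16 ≡ 16; 4^4 ≡ 16² = 256 ≡ 24; 4^8 ≡ 24² = 576 ≡ 25. Multiply: 4^9 = 4^8 × 4^1 ≡ 25 × 4 (mod 29): 25 × 4 = 100 ≡ 13. So 4^9 ≡ 13 (mod 29).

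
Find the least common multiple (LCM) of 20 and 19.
380

First find GCD(20, 19) using the Euclidean algorithm:
20 = 1 × 19 + 1
19 = 19 × 1 + 0
GCD(20, 19) = 1

LCM formula: LCM(a, b) = (a × b) / GCD(a, b)
LCM(20, 19) = (20 × 19) / 1
LCM(20, 19) = 380 / 1
LCM(20, 19) = 380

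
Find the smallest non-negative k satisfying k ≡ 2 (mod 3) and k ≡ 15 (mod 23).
M = 3 × 23 = 69. M₁ = 23, y₁ ≡ 2 (mod 3). M₂ = 3, y₂ ≡ 8 (mod 23). k = 2×23×2 + 15×3×8 ≡ 38 (mod 69)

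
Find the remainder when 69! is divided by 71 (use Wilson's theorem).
(70)! = (69)! × (70) ≡ -1 (mod 71). So (69)! ≡ -1 × (70)^(-1) ≡ (-1)×(-1) = 1 (mod 71)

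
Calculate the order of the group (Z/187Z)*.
160

Prime factorization: 187 = 11 × 17
Using the formula φ(n) = n × Π(1 - 1/p) for each prime factor p:
φ(187) = 187 × (1 - 1/11) × (1 - 1/17)
φ(187) = 160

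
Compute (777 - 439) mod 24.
2

(777 - 439) = 338
338 mod 24 = 2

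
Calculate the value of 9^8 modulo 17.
8 = 8 (binary 1000). Repeated squaring mod 17: 9^1 ≡ 9; 9^2 ≡ 9² = 81 ≡ 13; 9^4 ≡ 13² = 169 ≡ 16; 9^8 ≡ 16² = 256 ≡ 1. So 9^8 ≡ 1 (mod 17).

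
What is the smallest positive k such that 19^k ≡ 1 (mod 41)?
Powers of 19 mod 41: 19^1≡19, 19^2≡33, 19^3≡12, 19^4≡23, 19^5≡27, 19^6≡21, 19^7≡30, 19^8≡37, 19^9≡6, 19^10≡32, 19^11≡34, 19^12≡31, 19^13≡15, 19^14≡39, 19^15≡3, 19^16≡16, 19^17≡17, 19^18≡36, 19^19≡28, 19^20≡40, 19^21≡22, 19^22≡8, 19^23≡29, 19^24≡18, 19^25≡14, 19^26≡20, 19^27≡11, 19^28≡4, 19^29≡35, 19^30≡9, 19^31≡7, 19^32≡10, 19^33≡26, 19^34≡2, 19^35≡38, 19^36≡25, 19^37≡24, 19^38≡5, 19^39≡13, 19^40≡1. Order = 40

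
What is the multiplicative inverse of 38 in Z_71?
43

Using Extended Euclidean Algorithm:
gcd(38, 71) = 1
Bezout coefficients: 38 × -28 + 71 × 15 = 1
So 38 × -28 ≡ 1 (mod 71)
The inverse is -28 mod 71 = 43
Verification: 38 × 43 = 1634 = 23 × 71 + 1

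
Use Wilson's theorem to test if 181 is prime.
(180)! mod 181 = 180. Since 180 ≡ -1 (mod 181), 181 is prime.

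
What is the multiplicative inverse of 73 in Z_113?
73^(-1) ≡ 48 (mod 113). Verification: 73 × 48 = 3504 ≡ 1 (mod 113)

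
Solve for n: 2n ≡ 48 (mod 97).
24

Since gcd(2, 97) = 1 divides 48, a solution exists.
Multiply both sides by the inverse of 2 mod 97:
  2^(-1) mod 97 = 49
  x ≡ 49 × 48 ≡ 2352 ≡ 24 (mod 97)
Verification: 2 × 24 = 48 = 0 × 97 + 48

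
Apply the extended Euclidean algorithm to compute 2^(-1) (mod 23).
Extended GCD: 2(-11) + 23(1) = 1. So 2^(-1) ≡ 12 ≡ 12 (mod 23). Verify: 2 × 12 = 24 ≡ 1 (mod 23)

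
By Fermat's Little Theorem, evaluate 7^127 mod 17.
By Fermat: 7^{16} ≡ 1 (mod 17). 127 = 7×16 + 15. So 7^{127} ≡ 7^{15} ≡ 5 (mod 17)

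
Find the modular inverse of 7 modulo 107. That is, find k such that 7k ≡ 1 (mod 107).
46

Using Extended Euclidean Algorithm:
gcd(7, 107) = 1
Bezout coefficients: 7 × 46 + 107 × -3 = 1
So 7 × 46 ≡ 1 (mod 107)
The inverse is 46 mod 107 = 46
Verification: 7 × 46 = 322 = 3 × 107 + 1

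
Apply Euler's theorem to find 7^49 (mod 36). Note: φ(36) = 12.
By Euler: 7^{12} ≡ 1 (mod 36) since gcd(7, 36) = 1. 49 = 4×12 + 1. So 7^{49} ≡ 7^{1} ≡ 7 (mod 36)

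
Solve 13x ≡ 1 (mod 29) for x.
13^(-1) ≡ 9 (mod 29). Verification: 13 × 9 = 117 ≡ 1 (mod 29)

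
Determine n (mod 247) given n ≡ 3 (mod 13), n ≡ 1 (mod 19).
172

Using the Chinese Remainder Theorem:
M = product of moduli = 247
For equation 1: M_1 = 19, 19 ≡ 6 (mod 13), inverse of 19 mod 13 is 11 (check: 6 × 11 = 66 ≡ 1 (mod 13))
For equation 2: M_2 = 13, 13 ≡ 13 (mod 19), inverse of 13 mod 19 is 3 (check: 13 × 3 = 39 ≡ 1 (mod 19))
Combine: n ≡ Σ r_i×M_i×(M_i⁻¹ mod m_i) = 3×19×11 + 1×13×3 = 627 + 39 = 666
666 mod 247 = 172
n ≡ 172 (mod 247)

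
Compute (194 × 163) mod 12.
2

(194 × 163) = 31622
31622 mod 12 = 2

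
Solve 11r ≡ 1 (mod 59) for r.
11^(-1) ≡ 43 (mod 59). Verification: 11 × 43 = 473 ≡ 1 (mod 59)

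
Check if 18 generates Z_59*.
p - 1 = 58 has prime divisors 2, 29. Check 18^(58/q) mod 59 for each: 18^(58/2) = 18^29 ≡ 58, 18^(58/29) = 18^2 ≡ 29 (mod 59). None of these is 1, so 18 has order 58 = φ(59), so it is a primitive root mod 59.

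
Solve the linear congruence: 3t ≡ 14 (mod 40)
18

Since gcd(3, 40) = 1 divides 14, a solution exists.
Multiply both sides by the inverse of 3 mod 40:
  3^(-1) mod 40 = 27
  x ≡ 27 × 14 ≡ 378 ≡ 18 (mod 40)
Verification: 3 × 18 = 54 = 1 × 40 + 14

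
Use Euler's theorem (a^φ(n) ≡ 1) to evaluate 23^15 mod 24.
By Euler: 23^{8} ≡ 1 (mod 24) since gcd(23, 24) = 1. 15 = 1×8 + 7. So 23^{15} ≡ 23^{7} ≡ 23 (mod 24)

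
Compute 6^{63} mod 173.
160

Using successive squaring:
Binary expansion of 63: 111111
Powers of 6 mod 173 (each is the square of the previous):
  6^1 ≡ 6 (mod 173)
  6^2 ≡ 6² = 36 ≡ 36 (mod 173)
  6^4 ≡ 36² = 1296 ≡ 85 (mod 173)
  6^8 ≡ 85² = 7225 ≡ 132 (mod 173)
  6^16 ≡ 132² = 17424 ≡ 124 (mod 173)
  6^32 ≡ 124² = 15376 ≡ 152 (mod 173)
63 = 32 + 16 + 8 + 4 + 2 + 1, so 6^63 = 6^32 × 6^16 × 6^8 × 6^4 × 6^2 × 6^1 ≡ 152 × 124 × 132 × 85 × 36 × 6 (mod 173)
Multiplying step by step:
  152 × 124 = 18848 ≡ 164 (mod 173)
  164 × 132 = 21648 ≡ 23 (mod 173)
  23 × 85 = 1955 ≡ 52 (mod 173)
  52 × 36 = 1872 ≡ 142 (mod 173)
  142 × 6 = 852 ≡ 160 (mod 173)
Result: 6^63 ≡ 160 (mod 173)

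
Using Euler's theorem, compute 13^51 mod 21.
By Euler: 13^{12} ≡ 1 (mod 21) since gcd(13, 21) = 1. 51 = 4×12 + 3. So 13^{51} ≡ 13^{3} ≡ 13 (mod 21)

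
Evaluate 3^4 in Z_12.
4 = 4 (binary 100). Repeated squaring mod 12: 3^1 ≡ 3; 3^2 ≡ 3² = 9 ≡ 9; 3^4 ≡ 9² = 81 ≡ 9. So 3^4 ≡ 9 (mod 12).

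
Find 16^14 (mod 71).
Using repeated squaring. 14 = 8 + 4 + 2 (binary 1110). Repeated squaring mod 71: 16^1 ≡ 16; 16^2 ≡ 16² = 256 ≡ 43; 16^4 ≡ 43² = 1849 ≡ 3; 16^8 ≡ 3² = 9 ≡ 9. Multiply: 16^14 = 16^8 × 16^4 × 16^2 ≡ 9 × 3 × 43 (mod 71): 9 × 3 = 27 ≡ 27; 27 × 43 = 1161 ≡ 25. So 16^14 ≡ 25 (mod 71).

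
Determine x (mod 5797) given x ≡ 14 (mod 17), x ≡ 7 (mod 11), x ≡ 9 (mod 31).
2768

Using the Chinese Remainder Theorem:
M = product of moduli = 5797
For equation 1: M_1 = 341, 341 ≡ 1 (mod 17), inverse of 341 mod 17 is 1 (check: 1 × 1 = 1 ≡ 1 (mod 17))
For equation 2: M_2 = 527, 527 ≡ 10 (mod 11), inverse of 527 mod 11 is 10 (check: 10 × 10 = 100 ≡ 1 (mod 11))
For equation 3: M_3 = 187, 187 ≡ 1 (mod 31), inverse of 187 mod 31 is 1 (check: 1 × 1 = 1 ≡ 1 (mod 31))
Combine: x ≡ Σ r_i×M_i×(M_i⁻¹ mod m_i) = 14×341×1 + 7×527×10 + 9×187×1 = 4774 + 36890 + 1683 = 43347
43347 mod 5797 = 2768
x ≡ 2768 (mod 5797)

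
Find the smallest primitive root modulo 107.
2

A primitive root g modulo p has order p-1 = 106
Prime divisors of 106: [2, 53]
g is a primitive root iff g^(106/q) ≢ 1 (mod 107) for each prime divisor q
Testing small values:
  g = 2: 2^53 ≡ 106, 2^2 ≡ 4 (mod 107) → none is 1, primitive root!
The smallest primitive root is 2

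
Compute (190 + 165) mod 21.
19

(190 + 165) = 355
355 mod 21 = 19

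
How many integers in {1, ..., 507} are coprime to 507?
312

Prime factorization: 507 = 3 × 13^2
Using the formula φ(n) = n × Π(1 - 1/p) for each prime factor p:
φ(507) = 507 × (1 - 1/3) × (1 - 1/13)
φ(507) = 312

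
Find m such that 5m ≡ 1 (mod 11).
5^(-1) ≡ 9 (mod 11). Verification: 5 × 9 = 45 ≡ 1 (mod 11)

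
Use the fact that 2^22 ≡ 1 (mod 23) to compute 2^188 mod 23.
By Fermat: 2^{22} ≡ 1 (mod 23). 188 = 8×22 + 12. So 2^{188} ≡ 2^{12} ≡ 2 (mod 23)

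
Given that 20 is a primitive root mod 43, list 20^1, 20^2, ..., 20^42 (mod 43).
g^1, g^2, ..., g^{42} mod 43: {20, 13, 2, 40, 26, 4, 37, 9, 8, 31, 18, 16, 19, 36, 32, 38, 29, 21, 33, 15, 42, 23, 30, 41, 3, 17, 39, 6, 34, 35, 12, 25, 27, 24, 7, 11, 5, 14, 22, 10, 28, 1}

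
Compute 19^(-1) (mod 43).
19^(-1) ≡ 34 (mod 43). Verification: 19 × 34 = 646 ≡ 1 (mod 43)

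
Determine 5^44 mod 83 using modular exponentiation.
Using repeated squaring. 44 = 32 + 8 + 4 (binary 101100). Repeated squaring mod 83: 5^1 ≡ 5; 5^2 ≡ 5² = 25 ≡ 25; 5^4 ≡ 25² = 625 ≡ 44; 5^8 ≡ 44² = 1936 ≡ 27; 5^16 ≡ 27² = 729 ≡ 65; 5^32 ≡ 65² = 4225 ≡ 75. Multiply: 5^44 = 5^32 × 5^8 × 5^4 ≡ 75 × 27 × 44 (mod 83): 75 × 27 = 2025 ≡ 33; 33 × 44 = 1452 ≡ 41. So 5^44 ≡ 41 (mod 83).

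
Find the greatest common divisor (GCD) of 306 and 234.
18

Using the Euclidean algorithm:
306 = 1 × 234 + 72
234 = 3 × 72 + 18
72 = 4 × 18 + 0

GCD(306, 234) = 18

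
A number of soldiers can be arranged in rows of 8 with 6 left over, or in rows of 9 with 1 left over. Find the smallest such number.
M = 8 × 9 = 72. M₁ = 9, y₁ ≡ 1 (mod 8). M₂ = 8, y₂ ≡ 8 (mod 9). r = 6×9×1 + 1×8×8 ≡ 46 (mod 72). The smallest positive such number is 46.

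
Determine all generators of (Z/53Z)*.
Primitive roots mod 53: {2, 3, 5, 8, 12, 14, 18, 19, 20, 21, 22, 26, 27, 31, 32, 33, 34, 35, 39, 41, 45, 48, 50, 51}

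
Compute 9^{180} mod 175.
1

Using successive squaring:
Binary expansion of 180: 10110100
Powers of 9 mod 175 (each is the square of the previous):
  9^1 ≡ 9 (mod 175)
  9^2 ≡ 9² = 81 ≡ 81 (mod 175)
  9^4 ≡ 81² = 6561 ≡ 86 (mod 175)
  9^8 ≡ 86² = 7396 ≡ 46 (mod 175)
  9^16 ≡ 46² = 2116 ≡ 16 (mod 175)
  9^32 ≡ 16² = 256 ≡ 81 (mod 175)
  9^64 ≡ 81² = 6561 ≡ 86 (mod 175)
  9^128 ≡ 86² = 7396 ≡ 46 (mod 175)
180 = 128 + 32 + 16 + 4, so 9^180 = 9^128 × 9^32 × 9^16 × 9^4 ≡ 46 × 81 × 16 × 86 (mod 175)
Multiplying step by step:
  46 × 81 = 3726 ≡ 51 (mod 175)
  51 × 16 = 816 ≡ 116 (mod 175)
  116 × 86 = 9976 ≡ 1 (mod 175)
Result: 9^180 ≡ 1 (mod 175)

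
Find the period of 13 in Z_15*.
Powers of 13 mod 15: 13^1≡13, 13^2≡4, 13^3≡7, 13^4≡1. Order = 4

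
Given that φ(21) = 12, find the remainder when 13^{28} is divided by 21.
By Euler: 13^{12} ≡ 1 (mod 21) since gcd(13, 21) = 1. 28 = 2×12 + 4. So 13^{28} ≡ 13^{4} ≡ 1 (mod 21)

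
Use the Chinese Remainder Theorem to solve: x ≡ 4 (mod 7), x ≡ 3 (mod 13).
81

Using the Chinese Remainder Theorem:
M = product of moduli = 91
For equation 1: M_1 = 13, 13 ≡ 6 (mod 7), inverse of 13 mod 7 is 6 (check: 6 × 6 = 36 ≡ 1 (mod 7))
For equation 2: M_2 = 7, 7 ≡ 7 (mod 13), inverse of 7 mod 13 is 2 (check: 7 × 2 = 14 ≡ 1 (mod 13))
Combine: x ≡ Σ r_i×M_i×(M_i⁻¹ mod m_i) = 4×13×6 + 3×7×2 = 312 + 42 = 354
354 mod 91 = 81
x ≡ 81 (mod 91)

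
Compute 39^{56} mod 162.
81

Using successive squaring:
Binary expansion of 56: 111000
Powers of 39 mod 162 (each is the square of the previous):
  39^1 ≡ 39 (mod 162)
  39^2 ≡ 39² = 1521 ≡ 63 (mod 162)
  39^4 ≡ 63² = 3969 ≡ 81 (mod 162)
  39^8 ≡ 81² = 6561 ≡ 81 (mod 162)
  39^16 ≡ 81² = 6561 ≡ 81 (mod 162)
  39^32 ≡ 81² = 6561 ≡ 81 (mod 162)
56 = 32 + 16 + 8, so 39^56 = 39^32 × 39^16 × 39^8 ≡ 81 × 81 × 81 (mod 162)
Multiplying step by step:
  81 × 81 = 6561 ≡ 81 (mod 162)
  81 × 81 = 6561 ≡ 81 (mod 162)
Result: 39^56 ≡ 81 (mod 162)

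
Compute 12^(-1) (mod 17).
10

Using Extended Euclidean Algorithm:
gcd(12, 17) = 1
Bezout coefficients: 12 × -7 + 17 × 5 = 1
So 12 × -7 ≡ 1 (mod 17)
The inverse is -7 mod 17 = 10
Verification: 12 × 10 = 120 = 7 × 17 + 1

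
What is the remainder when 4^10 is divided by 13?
10 = 8 + 2 (binary 1010). Repeated squaring mod 13: 4^1 ≡ 4; 4^2 ≡ 4² = 16 ≡ 3; 4^4 ≡ 3² = 9 ≡ 9; 4^8 ≡ 9² = 81 ≡ 3. Multiply: 4^10 = 4^8 × 4^2 ≡ 3 × 3 (mod 13): 3 × 3 = 9 ≡ 9. So 4^10 ≡ 9 (mod 13).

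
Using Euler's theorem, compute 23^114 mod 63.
By Euler: 23^{36} ≡ 1 (mod 63) since gcd(23, 63) = 1. 114 = 3×36 + 6. So 23^{114} ≡ 23^{6} ≡ 1 (mod 63)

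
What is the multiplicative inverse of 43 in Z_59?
11

Using Extended Euclidean Algorithm:
gcd(43, 59) = 1
Bezout coefficients: 43 × 11 + 59 × -8 = 1
So 43 × 11 ≡ 1 (mod 59)
The inverse is 11 mod 59 = 11
Verification: 43 × 11 = 473 = 8 × 59 + 1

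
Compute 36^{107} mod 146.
144

Using successive squaring:
Binary expansion of 107: 1101011
Powers of 36 mod 146 (each is the square of the previous):
  36^1 ≡ 36 (mod 146)
  36^2 ≡ 36² = 1296 ≡ 128 (mod 146)
  36^4 ≡ 128² = 16384 ≡ 32 (mod 146)
  36^8 ≡ 32² = 1024 ≡ 2 (mod 146)
  36^16 ≡ 2² = 4 ≡ 4 (mod 146)
  36^32 ≡ 4² = 16 ≡ 16 (mod 146)
  36^64 ≡ 16² = 256 ≡ 110 (mod 146)
107 = 64 + 32 + 8 + 2 + 1, so 36^107 = 36^64 × 36^32 × 36^8 × 36^2 × 36^1 ≡ 110 × 16 × 2 × 128 × 36 (mod 146)
Multiplying step by step:
  110 × 16 = 1760 ≡ 8 (mod 146)
  8 × 2 = 16 ≡ 16 (mod 146)
  16 × 128 = 2048 ≡ 4 (mod 146)
  4 × 36 = 144 ≡ 144 (mod 146)
Result: 36^107 ≡ 144 (mod 146)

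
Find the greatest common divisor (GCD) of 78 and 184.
2

Using the Euclidean algorithm:
78 = 0 × 184 + 78
184 = 2 × 78 + 28
78 = 2 × 28 + 22
28 = 1 × 22 + 6
22 = 3 × 6 + 4
6 = 1 × 4 + 2
4 = 2 × 2 + 0

GCD(78, 184) = 2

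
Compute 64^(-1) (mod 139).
64^(-1) ≡ 63 (mod 139). Verification: 64 × 63 = 4032 ≡ 1 (mod 139)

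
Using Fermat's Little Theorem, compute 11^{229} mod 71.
35

By Fermat's Little Theorem, a^(p-1) ≡ 1 (mod p) for prime p and gcd(a, p) = 1
Here p = 71, so 11^70 ≡ 1 (mod 71)
We can reduce the exponent: 229 mod 70 = 19
So 11^229 ≡ 11^19 (mod 71)
Computing: 11^19 mod 71 = 35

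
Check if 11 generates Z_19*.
p - 1 = 18 has prime divisors 2, 3. Check 11^(18/q) mod 19 for each: 11^(18/2) = 11^9 ≡ 1, 11^(18/3) = 11^6 ≡ 1 (mod 19). Since 11^9 ≡ 1 (mod 19), the order of 11 divides 9 (in fact the order is 3) ≠ 18, so it is not a primitive root.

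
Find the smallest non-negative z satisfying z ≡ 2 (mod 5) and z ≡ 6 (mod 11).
M = 5 × 11 = 55. M₁ = 11, y₁ ≡ 1 (mod 5). M₂ = 5, y₂ ≡ 9 (mod 11). z = 2×11×1 + 6×5×9 ≡ 17 (mod 55)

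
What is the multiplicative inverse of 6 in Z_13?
11

Using Extended Euclidean Algorithm:
gcd(6, 13) = 1
Bezout coefficients: 6 × -2 + 13 × 1 = 1
So 6 × -2 ≡ 1 (mod 13)
The inverse is -2 mod 13 = 11
Verification: 6 × 11 = 66 = 5 × 13 + 1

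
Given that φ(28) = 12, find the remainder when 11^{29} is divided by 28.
By Euler: 11^{12} ≡ 1 (mod 28) since gcd(11, 28) = 1. 29 = 2×12 + 5. So 11^{29} ≡ 11^{5} ≡ 23 (mod 28)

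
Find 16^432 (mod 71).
Using Fermat: 16^{70} ≡ 1 (mod 71). 432 ≡ 12 (mod 70). So 16^{432} ≡ 16^{12} ≡ 27 (mod 71)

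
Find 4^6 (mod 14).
6 = 4 + 2 (binary 110). Repeated squaring mod 14: 4^1 ≡ 4; 4^2 ≡ 4² = 16 ≡ 2; 4^4 ≡ 2² = 4 ≡ 4. Multiply: 4^6 = 4^4 × 4^2 ≡ 4 × 2 (mod 14): 4 × 2 = 8 ≡ 8. So 4^6 ≡ 8 (mod 14).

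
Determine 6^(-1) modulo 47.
6^(-1) ≡ 8 (mod 47). Verification: 6 × 8 = 48 ≡ 1 (mod 47)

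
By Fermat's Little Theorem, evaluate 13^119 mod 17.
By Fermat: 13^{16} ≡ 1 (mod 17). 119 = 7×16 + 7. So 13^{119} ≡ 13^{7} ≡ 4 (mod 17)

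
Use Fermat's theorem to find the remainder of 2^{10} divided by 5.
4

By Fermat's Little Theorem, a^(p-1) ≡ 1 (mod p) for prime p and gcd(a, p) = 1
Here p = 5, so 2^4 ≡ 1 (mod 5)
We can reduce the exponent: 10 mod 4 = 2
So 2^10 ≡ 2^2 (mod 5)
Computing: 2^2 mod 5 = 4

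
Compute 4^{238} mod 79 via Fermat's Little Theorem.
19

By Fermat's Little Theorem, a^(p-1) ≡ 1 (mod p) for prime p and gcd(a, p) = 1
Here p = 79, so 4^78 ≡ 1 (mod 79)
We can reduce the exponent: 238 mod 78 = 4
So 4^238 ≡ 4^4 (mod 79)
Computing: 4^4 mod 79 = 19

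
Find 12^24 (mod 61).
Using repeated squaring. 24 = 16 + 8 (binary 11000). Repeated squaring mod 61: 12^1 ≡ 12; 12^2 ≡ 12² = 144 ≡ 22; 12^4 ≡ 22² = 484 ≡ 57; 12^8 ≡ 57² = 3249 ≡ 16; 12^16 ≡ 16² = 256 ≡ 12. Multiply: 12^24 = 12^16 × 12^8 ≡ 12 × 16 (mod 61): 12 × 16 = 192 ≡ 9. So 12^24 ≡ 9 (mod 61).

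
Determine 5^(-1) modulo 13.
5^(-1) ≡ 8 (mod 13). Verification: 5 × 8 = 40 ≡ 1 (mod 13)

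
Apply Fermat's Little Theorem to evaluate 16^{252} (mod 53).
24

By Fermat's Little Theorem, a^(p-1) ≡ 1 (mod p) for prime p and gcd(a, p) = 1
Here p = 53, so 16^52 ≡ 1 (mod 53)
We can reduce the exponent: 252 mod 52 = 44
So 16^252 ≡ 16^44 (mod 53)
Computing: 16^44 mod 53 = 24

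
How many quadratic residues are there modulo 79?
For prime 79, there are (p-1)/2 = (79-1)/2 = 39 quadratic residues (excluding 0).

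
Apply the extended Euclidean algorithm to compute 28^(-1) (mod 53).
Extended GCD: 28(-17) + 53(9) = 1. So 28^(-1) ≡ 36 ≡ 36 (mod 53). Verify: 28 × 36 = 1008 ≡ 1 (mod 53)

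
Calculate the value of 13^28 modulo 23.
Using Fermat: 13^{22} ≡ 1 (mod 23). 28 ≡ 6 (mod 22). So 13^{28} ≡ 13^{6} ≡ 6 (mod 23)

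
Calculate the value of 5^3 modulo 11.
3 = 2 + 1 (binary 11). Repeated squaring mod 11: 5^1 ≡ 5; 5^2 ≡ 5² = 25 ≡ 3. Multiply: 5^3 = 5^2 × 5^1 ≡ 3 × 5 (mod 11): 3 × 5 = 15 ≡ 4. So 5^3 ≡ 4 (mod 11).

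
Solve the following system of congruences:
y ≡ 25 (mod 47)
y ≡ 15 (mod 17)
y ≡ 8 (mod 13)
2140

Using the Chinese Remainder Theorem:
M = product of moduli = 10387
For equation 1: M_1 = 221, 221 ≡ 33 (mod 47), inverse of 221 mod 47 is 10 (check: 33 × 10 = 330 ≡ 1 (mod 47))
For equation 2: M_2 = 611, 611 ≡ 16 (mod 17), inverse of 611 mod 17 is 16 (check: 16 × 16 = 256 ≡ 1 (mod 17))
For equation 3: M_3 = 799, 799 ≡ 6 (mod 13), inverse of 799 mod 13 is 11 (check: 6 × 11 = 66 ≡ 1 (mod 13))
Combine: y ≡ Σ r_i×M_i×(M_i⁻¹ mod m_i) = 25×221×10 + 15×611×16 + 8×799×11 = 55250 + 146640 + 70312 = 272202
272202 mod 10387 = 2140
y ≡ 2140 (mod 10387)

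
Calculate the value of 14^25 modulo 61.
Using repeated squaring. 25 = 16 + 8 + 1 (binary 11001). Repeated squaring mod 61: 14^1 ≡ 14; 14^2 ≡ 14² = 196 ≡ 13; 14^4 ≡ 13² = 169 ≡ 47; 14^8 ≡ 47² = 2209 ≡ 13; 14^16 ≡ 13² = 169 ≡ 47. Multiply: 14^25 = 14^16 × 14^8 × 14^1 ≡ 47 × 13 × 14 (mod 61): 47 × 13 = 611 ≡ 1; 1 × 14 = 14 ≡ 14. So 14^25 ≡ 14 (mod 61).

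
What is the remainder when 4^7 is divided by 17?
7 = 4 + 2 + 1 (binary 111). Repeated squaring mod 17: 4^1 ≡ 4; 4^2 ≡ 4² = 16 ≡ 16; 4^4 ≡ 16² = 256 ≡ 1. Multiply: 4^7 = 4^4 × 4^2 × 4^1 ≡ 1 × 16 × 4 (mod 17): 1 × 16 = 16 ≡ 16; 16 × 4 = 64 ≡ 13. So 4^7 ≡ 13 (mod 17).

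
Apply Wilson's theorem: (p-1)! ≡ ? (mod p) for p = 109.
By Wilson's theorem, (108)! ≡ -1 ≡ 108 (mod 109)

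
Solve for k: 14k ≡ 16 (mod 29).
26

Since gcd(14, 29) = 1 divides 16, a solution exists.
Multiply both sides by the inverse of 14 mod 29:
  14^(-1) mod 29 = 27
  x ≡ 27 × 16 ≡ 432 ≡ 26 (mod 29)
Verification: 14 × 26 = 364 = 12 × 29 + 16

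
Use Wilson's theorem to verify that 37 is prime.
(36)! mod 37 = 36. Since this equals -1 (mod 37), Wilson confirms 37 is prime.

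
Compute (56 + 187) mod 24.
3

(56 + 187) = 243
243 mod 24 = 3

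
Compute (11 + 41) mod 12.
4

(11 + 41) = 52
52 mod 12 = 4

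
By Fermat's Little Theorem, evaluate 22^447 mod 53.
By Fermat: 22^{52} ≡ 1 (mod 53). 447 = 8×52 + 31. So 22^{447} ≡ 22^{31} ≡ 35 (mod 53)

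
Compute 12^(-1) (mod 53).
12^(-1) ≡ 31 (mod 53). Verification: 12 × 31 = 372 ≡ 1 (mod 53)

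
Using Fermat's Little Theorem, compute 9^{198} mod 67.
1

By Fermat's Little Theorem, a^(p-1) ≡ 1 (mod p) for prime p and gcd(a, p) = 1
Here p = 67, so 9^66 ≡ 1 (mod 67)
We can reduce the exponent: 198 mod 66 = 0
So 9^198 ≡ 9^0 (mod 67)
Computing: 9^0 mod 67 = 1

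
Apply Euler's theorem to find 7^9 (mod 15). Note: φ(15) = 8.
By Euler: 7^{8} ≡ 1 (mod 15) since gcd(7, 15) = 1. 9 = 1×8 + 1. So 7^{9} ≡ 7^{1} ≡ 7 (mod 15)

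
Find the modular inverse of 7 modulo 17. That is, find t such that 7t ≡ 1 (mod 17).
5

Using Extended Euclidean Algorithm:
gcd(7, 17) = 1
Bezout coefficients: 7 × 5 + 17 × -2 = 1
So 7 × 5 ≡ 1 (mod 17)
The inverse is 5 mod 17 = 5
Verification: 7 × 5 = 35 = 2 × 17 + 1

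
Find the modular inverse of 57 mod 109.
57^(-1) ≡ 44 (mod 109). Verification: 57 × 44 = 2508 ≡ 1 (mod 109)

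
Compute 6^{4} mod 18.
0

Using successive squaring:
Binary expansion of 4: 100
Powers of 6 mod 18 (each is the square of the previous):
  6^1 ≡ 6 (mod 18)
  6^2 ≡ 6² = 36 ≡ 0 (mod 18)
  6^4 ≡ 0² = 0 ≡ 0 (mod 18)
4 is a power of 2, so 6^4 is the last square: ≡ 0 (mod 18)
Result: 6^4 ≡ 0 (mod 18)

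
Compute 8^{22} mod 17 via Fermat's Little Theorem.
4

By Fermat's Little Theorem, a^(p-1) ≡ 1 (mod p) for prime p and gcd(a, p) = 1
Here p = 17, so 8^16 ≡ 1 (mod 17)
We can reduce the exponent: 22 mod 16 = 6
So 8^22 ≡ 8^6 (mod 17)
Computing: 8^6 mod 17 = 4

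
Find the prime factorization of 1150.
2 × 5^2 × 23

Divide by primes starting from smallest:
1150 ÷ 2 = 575
575 ÷ 5 = 115
115 ÷ 5 = 23
23 ÷ 23 = 1

1150 = 2 × 5^2 × 23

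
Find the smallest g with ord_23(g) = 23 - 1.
p - 1 = 22 has prime divisors 2, 11. h is a primitive root mod 23 iff h^(22/q) ≢ 1 (mod 23) for each such q.
h = 2: 2^11 ≡ 1, 2^2 ≡ 4 (mod 23); 2^11 ≡ 1, so not a primitive root.
h = 3: 3^11 ≡ 1, 3^2 ≡ 9 (mod 23); 3^11 ≡ 1, so not a primitive root.
h = 4: 4^11 ≡ 1, 4^2 ≡ 16 (mod 23); 4^11 ≡ 1, so not a primitive root.
h = 5: 5^11 ≡ 22, 5^2 ≡ 2 (mod 23); none is 1, so 5 has order 22 and is a primitive root.
The smallest primitive root mod 23 is g = 5.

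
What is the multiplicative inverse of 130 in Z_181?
130^(-1) ≡ 110 (mod 181). Verification: 130 × 110 = 14300 ≡ 1 (mod 181)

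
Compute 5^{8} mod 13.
1

Using successive squaring:
Binary expansion of 8: 1000
Powers of 5 mod 13 (each is the square of the previous):
  5^1 ≡ 5 (mod 13)
  5^2 ≡ 5² = 25 ≡ 12 (mod 13)
  5^4 ≡ 12² = 144 ≡ 1 (mod 13)
  5^8 ≡ 1² = 1 ≡ 1 (mod 13)
8 is a power of 2, so 5^8 is the last square: ≡ 1 (mod 13)
Result: 5^8 ≡ 1 (mod 13)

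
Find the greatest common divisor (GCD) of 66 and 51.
3

Using the Euclidean algorithm:
66 = 1 × 51 + 15
51 = 3 × 15 + 6
15 = 2 × 6 + 3
6 = 2 × 3 + 0

GCD(66, 51) = 3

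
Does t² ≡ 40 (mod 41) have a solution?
By Euler's criterion: 40^{20} ≡ 1 (mod 41). Since this equals 1, 40 is a QR.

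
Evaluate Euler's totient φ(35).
24

Prime factorization: 35 = 5 × 7
Using the formula φ(n) = n × Π(1 - 1/p) for each prime factor p:
φ(35) = 35 × (1 - 1/5) × (1 - 1/7)
φ(35) = 24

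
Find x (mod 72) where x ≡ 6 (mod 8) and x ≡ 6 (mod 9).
M = 8 × 9 = 72. M₁ = 9, y₁ ≡ 1 (mod 8). M₂ = 8, y₂ ≡ 8 (mod 9). x = 6×9×1 + 6×8×8 ≡ 6 (mod 72)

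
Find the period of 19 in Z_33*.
Powers of 19 mod 33: 19^1≡19, 19^2≡31, 19^3≡28, 19^4≡4, 19^5≡10, 19^6≡25, 19^7≡13, 19^8≡16, 19^9≡7, 19^10≡1. Order = 10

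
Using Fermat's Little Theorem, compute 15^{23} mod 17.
8

By Fermat's Little Theorem, a^(p-1) ≡ 1 (mod p) for prime p and gcd(a, p) = 1
Here p = 17, so 15^16 ≡ 1 (mod 17)
We can reduce the exponent: 23 mod 16 = 7
So 15^23 ≡ 15^7 (mod 17)
Computing: 15^7 mod 17 = 8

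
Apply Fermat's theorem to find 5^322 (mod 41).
By Fermat: 5^{40} ≡ 1 (mod 41). 322 ≡ 2 (mod 40). So 5^{322} ≡ 5^{2} ≡ 25 (mod 41)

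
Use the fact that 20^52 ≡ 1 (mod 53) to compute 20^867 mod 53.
By Fermat: 20^{52} ≡ 1 (mod 53). 867 ≡ 35 (mod 52). So 20^{867} ≡ 20^{35} ≡ 27 (mod 53)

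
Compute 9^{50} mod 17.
13

Using successive squaring:
Binary expansion of 50: 110010
Powers of 9 mod 17 (each is the square of the previous):
  9^1 ≡ 9 (mod 17)
  9^2 ≡ 9² = 81 ≡ 13 (mod 17)
  9^4 ≡ 13² = 169 ≡ 16 (mod 17)
  9^8 ≡ 16² = 256 ≡ 1 (mod 17)
  9^16 ≡ 1² = 1 ≡ 1 (mod 17)
  9^32 ≡ 1² = 1 ≡ 1 (mod 17)
50 = 32 + 16 + 2, so 9^50 = 9^32 × 9^16 × 9^2 ≡ 1 × 1 × 13 (mod 17)
Multiplying step by step:
  1 × 1 = 1 ≡ 1 (mod 17)
  1 × 13 = 13 ≡ 13 (mod 17)
Result: 9^50 ≡ 13 (mod 17)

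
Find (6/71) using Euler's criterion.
(6/71) = 6^{35} mod 71 = 1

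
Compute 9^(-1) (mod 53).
6

Using Extended Euclidean Algorithm:
gcd(9, 53) = 1
Bezout coefficients: 9 × 6 + 53 × -1 = 1
So 9 × 6 ≡ 1 (mod 53)
The inverse is 6 mod 53 = 6
Verification: 9 × 6 = 54 = 1 × 53 + 1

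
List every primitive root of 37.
Primitive roots mod 37: {2, 5, 13, 15, 17, 18, 19, 20, 22, 24, 32, 35}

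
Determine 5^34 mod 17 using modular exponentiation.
Using Fermat: 5^{16} ≡ 1 (mod 17). 34 ≡ 2 (mod 16). So 5^{34} ≡ 5^{2} ≡ 8 (mod 17)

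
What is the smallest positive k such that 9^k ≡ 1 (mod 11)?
Powers of 9 mod 11: 9^1≡9, 9^2≡4, 9^3≡3, 9^4≡5, 9^5≡1. Order = 5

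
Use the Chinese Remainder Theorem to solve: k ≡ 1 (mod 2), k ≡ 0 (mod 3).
M = 2 × 3 = 6. M₁ = 3, y₁ ≡ 1 (mod 2). M₂ = 2, y₂ ≡ 2 (mod 3). k = 1×3×1 + 0×2×2 ≡ 3 (mod 6)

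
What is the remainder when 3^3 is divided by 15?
3 = 2 + 1 (binary 11). Repeated squaring mod 15: 3^1 ≡ 3; 3^2 ≡ 3² = 9 ≡ 9. Multiply: 3^3 = 3^2 × 3^1 ≡ 9 × 3 (mod 15): 9 × 3 = 27 ≡ 12. So 3^3 ≡ 12 (mod 15).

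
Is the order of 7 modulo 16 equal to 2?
Yes, ord_16(7) = 2.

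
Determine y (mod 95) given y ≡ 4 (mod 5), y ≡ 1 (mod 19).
39

Using the Chinese Remainder Theorem:
M = product of moduli = 95
For equation 1: M_1 = 19, 19 ≡ 4 (mod 5), inverse of 19 mod 5 is 4 (check: 4 × 4 = 16 ≡ 1 (mod 5))
For equation 2: M_2 = 5, 5 ≡ 5 (mod 19), inverse of 5 mod 19 is 4 (check: 5 × 4 = 20 ≡ 1 (mod 19))
Combine: y ≡ Σ r_i×M_i×(M_i⁻¹ mod m_i) = 4×19×4 + 1×5×4 = 304 + 20 = 324
324 mod 95 = 39
y ≡ 39 (mod 95)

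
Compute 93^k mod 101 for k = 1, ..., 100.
g^1, g^2, ..., g^{100} mod 101: {93, 64, 94, 56, 57, 49, 12, 5, 61, 17, 66, 78, 83, 43, 60, 25, 2, 85, 27, 87, 11, 13, 98, 24, 10, 21, 34, 31, 55, 65, 86, 19, 50, 4, 69, 54, 73, 22, 26, 95, 48, 20, 42, 68, 62, 9, 29, 71, 38, 100, 8, 37, 7, 45, 44, 52, 89, 96, 40, 84, 35, 23, 18, 58, 41, 76, 99, 16, 74, 14, 90, 88, 3, 77, 91, 80, 67, 70, 46, 36, 15, 82, 51, 97, 32, 47, 28, 79, 75, 6, 53, 81, 59, 33, 39, 92, 72, 30, 63, 1}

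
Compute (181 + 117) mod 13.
12

(181 + 117) = 298
298 mod 13 = 12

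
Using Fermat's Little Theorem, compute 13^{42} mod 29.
1

By Fermat's Little Theorem, a^(p-1) ≡ 1 (mod p) for prime p and gcd(a, p) = 1
Here p = 29, so 13^28 ≡ 1 (mod 29)
We can reduce the exponent: 42 mod 28 = 14
So 13^42 ≡ 13^14 (mod 29)
Computing: 13^14 mod 29 = 1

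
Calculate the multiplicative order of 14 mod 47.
Powers of 14 mod 47: 14^1≡14, 14^2≡8, 14^3≡18, 14^4≡17, 14^5≡3, 14^6≡42, 14^7≡24, 14^8≡7, 14^9≡4, 14^10≡9, 14^11≡32, 14^12≡25, 14^13≡21, 14^14≡12, 14^15≡27, 14^16≡2, 14^17≡28, 14^18≡16, 14^19≡36, 14^20≡34, 14^21≡6, 14^22≡37, 14^23≡1. Order = 23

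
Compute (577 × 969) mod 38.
19

(577 × 969) = 559113
559113 mod 38 = 19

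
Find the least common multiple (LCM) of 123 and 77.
9471

First find GCD(123, 77) using the Euclidean algorithm:
123 = 1 × 77 + 46
77 = 1 × 46 + 31
46 = 1 × 31 + 15
31 = 2 × 15 + 1
15 = 15 × 1 + 0
GCD(123, 77) = 1

LCM formula: LCM(a, b) = (a × b) / GCD(a, b)
LCM(123, 77) = (123 × 77) / 1
LCM(123, 77) = 9471 / 1
LCM(123, 77) = 9471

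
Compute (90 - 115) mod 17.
9

(90 - 115) = -25
-25 mod 17 = 9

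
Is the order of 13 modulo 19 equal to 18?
Yes, ord_19(13) = 18.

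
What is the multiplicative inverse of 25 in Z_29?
25^(-1) ≡ 7 (mod 29). Verification: 25 × 7 = 175 ≡ 1 (mod 29)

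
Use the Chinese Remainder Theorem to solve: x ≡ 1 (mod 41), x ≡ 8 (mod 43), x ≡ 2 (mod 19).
32473

Using the Chinese Remainder Theorem:
M = product of moduli = 33497
For equation 1: M_1 = 817, 817 ≡ 38 (mod 41), inverse of 817 mod 41 is 27 (check: 38 × 27 = 1026 ≡ 1 (mod 41))
For equation 2: M_2 = 779, 779 ≡ 5 (mod 43), inverse of 779 mod 43 is 26 (check: 5 × 26 = 130 ≡ 1 (mod 43))
For equation 3: M_3 = 1763, 1763 ≡ 15 (mod 19), inverse of 1763 mod 19 is 14 (check: 15 × 14 = 210 ≡ 1 (mod 19))
Combine: x ≡ Σ r_i×M_i×(M_i⁻¹ mod m_i) = 1×817×27 + 8×779×26 + 2×1763×14 = 22059 + 162032 + 49364 = 233455
233455 mod 33497 = 32473
x ≡ 32473 (mod 33497)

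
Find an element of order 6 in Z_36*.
5 has order 6 mod 36 since 5^{6} ≡ 1 (mod 36) and no smaller power works.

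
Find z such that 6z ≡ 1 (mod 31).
6^(-1) ≡ 26 (mod 31). Verification: 6 × 26 = 156 ≡ 1 (mod 31)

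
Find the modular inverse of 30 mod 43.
30^(-1) ≡ 33 (mod 43). Verification: 30 × 33 = 990 ≡ 1 (mod 43)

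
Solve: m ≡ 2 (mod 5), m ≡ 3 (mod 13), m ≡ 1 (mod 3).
M = 5 × 13 × 3 = 195. M₁ = 39, y₁ ≡ 4 (mod 5). M₂ = 15, y₂ ≡ 7 (mod 13). M₃ = 65, y₃ ≡ 2 (mod 3). m = 2×39×4 + 3×15×7 + 1×65×2 ≡ 172 (mod 195)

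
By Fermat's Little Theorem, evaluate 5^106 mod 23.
By Fermat: 5^{22} ≡ 1 (mod 23). 106 = 4×22 + 18. So 5^{106} ≡ 5^{18} ≡ 6 (mod 23)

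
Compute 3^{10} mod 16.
9

Using successive squaring:
Binary expansion of 10: 1010
Powers of 3 mod 16 (each is the square of the previous):
  3^1 ≡ 3 (mod 16)
  3^2 ≡ 3² = 9 ≡ 9 (mod 16)
  3^4 ≡ 9² = 81 ≡ 1 (mod 16)
  3^8 ≡ 1² = 1 ≡ 1 (mod 16)
10 = 8 + 2, so 3^10 = 3^8 × 3^2 ≡ 1 × 9 (mod 16)
Multiplying step by step:
  1 × 9 = 9 ≡ 9 (mod 16)
Result: 3^10 ≡ 9 (mod 16)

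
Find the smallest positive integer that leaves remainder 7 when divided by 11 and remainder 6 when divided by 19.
M = 11 × 19 = 209. M₁ = 19, y₁ ≡ 7 (mod 11). M₂ = 11, y₂ ≡ 7 (mod 19). n = 7×19×7 + 6×11×7 ≡ 139 (mod 209). The smallest positive such number is 139.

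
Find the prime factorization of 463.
463

Divide by primes starting from smallest:
463 ÷ 463 = 1

463 = 463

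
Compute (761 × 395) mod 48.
19

(761 × 395) = 300595
300595 mod 48 = 19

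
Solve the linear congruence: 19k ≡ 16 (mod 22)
2

Since gcd(19, 22) = 1 divides 16, a solution exists.
Multiply both sides by the inverse of 19 mod 22:
  19^(-1) mod 22 = 7
  x ≡ 7 × 16 ≡ 112 ≡ 2 (mod 22)
Verification: 19 × 2 = 38 = 1 × 22 + 16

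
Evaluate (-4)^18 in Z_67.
Using repeated squaring. (-4) ≡ 63 (mod 67). 18 = 16 + 2 (binary 10010). Repeated squaring mod 67: 63^1 ≡ 63; 63^2 ≡ 63² = 3969 ≡ 16; 63^4 ≡ 16² = 256 ≡ 55; 63^8 ≡ 55² = 3025 ≡ 10; 63^16 ≡ 10² = 100 ≡ 33. Multiply: (-4)^18 ≡ 63^16 × 63^2 ≡ 33 × 16 (mod 67): 33 × 16 = 528 ≡ 59. So (-4)^18 ≡ 59 (mod 67).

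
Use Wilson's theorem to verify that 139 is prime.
(138)! mod 139 = 138. Since this equals -1 (mod 139), Wilson confirms 139 is prime.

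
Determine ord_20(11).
Powers of 11 mod 20: 11^1≡11, 11^2≡1. Order = 2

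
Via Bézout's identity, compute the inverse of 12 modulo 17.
Extended GCD: 12(-7) + 17(5) = 1. So 12^(-1) ≡ 10 ≡ 10 (mod 17). Verify: 12 × 10 = 120 ≡ 1 (mod 17)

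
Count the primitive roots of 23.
10

The number of primitive roots modulo p is φ(p-1) = φ(22)
φ(22) = 10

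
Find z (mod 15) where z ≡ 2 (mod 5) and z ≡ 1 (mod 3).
M = 5 × 3 = 15. M₁ = 3, y₁ ≡ 2 (mod 5). M₂ = 5, y₂ ≡ 2 (mod 3). z = 2×3×2 + 1×5×2 ≡ 7 (mod 15)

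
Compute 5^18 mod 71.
Using repeated squaring. 18 = 16 + 2 (binary 10010). Repeated squaring mod 71: 5^1 ≡ 5; 5^2 ≡ 5² = 25 ≡ 25; 5^4 ≡ 25² = 625 ≡ 57; 5^8 ≡ 57² = 3249 ≡ 54; 5^16 ≡ 54² = 2916 ≡ 5. Multiply: 5^18 = 5^16 × 5^2 ≡ 5 × 25 (mod 71): 5 × 25 = 125 ≡ 54. So 5^18 ≡ 54 (mod 71).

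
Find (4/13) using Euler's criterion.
(4/13) = 4^{6} mod 13 = 1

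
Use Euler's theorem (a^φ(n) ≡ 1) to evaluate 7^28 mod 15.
By Euler: 7^{8} ≡ 1 (mod 15) since gcd(7, 15) = 1. 28 = 3×8 + 4. So 7^{28} ≡ 7^{4} ≡ 1 (mod 15)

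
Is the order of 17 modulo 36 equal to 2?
Yes, ord_36(17) = 2.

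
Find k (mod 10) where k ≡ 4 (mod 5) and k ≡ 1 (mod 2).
M = 5 × 2 = 10. M₁ = 2, y₁ ≡ 3 (mod 5). M₂ = 5, y₂ ≡ 1 (mod 2). k = 4×2×3 + 1×5×1 ≡ 9 (mod 10)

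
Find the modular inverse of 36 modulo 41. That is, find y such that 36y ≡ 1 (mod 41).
8

Using Extended Euclidean Algorithm:
gcd(36, 41) = 1
Bezout coefficients: 36 × 8 + 41 × -7 = 1
So 36 × 8 ≡ 1 (mod 41)
The inverse is 8 mod 41 = 8
Verification: 36 × 8 = 288 = 7 × 41 + 1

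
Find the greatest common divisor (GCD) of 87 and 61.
1

Using the Euclidean algorithm:
87 = 1 × 61 + 26
61 = 2 × 26 + 9
26 = 2 × 9 + 8
9 = 1 × 8 + 1
8 = 8 × 1 + 0

GCD(87, 61) = 1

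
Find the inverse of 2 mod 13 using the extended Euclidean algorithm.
Extended GCD: 2(-6) + 13(1) = 1. So 2^(-1) ≡ 7 ≡ 7 (mod 13). Verify: 2 × 7 = 14 ≡ 1 (mod 13)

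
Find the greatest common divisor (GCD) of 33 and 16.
1

Using the Euclidean algorithm:
33 = 2 × 16 + 1
16 = 16 × 1 + 0

GCD(33, 16) = 1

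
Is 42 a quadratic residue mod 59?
By Euler's criterion: 42^{29} ≡ 58 (mod 59). Since this equals -1 (≡ 58), 42 is not a QR.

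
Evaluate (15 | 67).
(15/67) = 15^{33} mod 67 = 1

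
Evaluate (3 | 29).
(3/29) = 3^{14} mod 29 = -1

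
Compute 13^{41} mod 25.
13

Using successive squaring:
Binary expansion of 41: 101001
Powers of 13 mod 25 (each is the square of the previous):
  13^1 ≡ 13 (mod 25)
  13^2 ≡ 13² = 169 ≡ 19 (mod 25)
  13^4 ≡ 19² = 361 ≡ 11 (mod 25)
  13^8 ≡ 11² = 121 ≡ 21 (mod 25)
  13^16 ≡ 21² = 441 ≡ 16 (mod 25)
  13^32 ≡ 16² = 256 ≡ 6 (mod 25)
41 = 32 + 8 + 1, so 13^41 = 13^32 × 13^8 × 13^1 ≡ 6 × 21 × 13 (mod 25)
Multiplying step by step:
  6 × 21 = 126 ≡ 1 (mod 25)
  1 × 13 = 13 ≡ 13 (mod 25)
Result: 13^41 ≡ 13 (mod 25)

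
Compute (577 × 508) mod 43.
28

(577 × 508) = 293116
293116 mod 43 = 28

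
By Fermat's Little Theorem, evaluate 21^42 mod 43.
By Fermat's Little Theorem, 21^{42} ≡ 1 (mod 43) since 43 is prime and gcd(21, 43) = 1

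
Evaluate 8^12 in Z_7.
Using Fermat: 8^{6} ≡ 1 (mod 7). 12 ≡ 0 (mod 6). So 8^{12} ≡ 8^{0} ≡ 1 (mod 7)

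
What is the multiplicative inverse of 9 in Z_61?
34

Using Extended Euclidean Algorithm:
gcd(9, 61) = 1
Bezout coefficients: 9 × -27 + 61 × 4 = 1
So 9 × -27 ≡ 1 (mod 61)
The inverse is -27 mod 61 = 34
Verification: 9 × 34 = 306 = 5 × 61 + 1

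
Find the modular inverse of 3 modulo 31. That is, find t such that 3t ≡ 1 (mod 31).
21

Using Extended Euclidean Algorithm:
gcd(3, 31) = 1
Bezout coefficients: 3 × -10 + 31 × 1 = 1
So 3 × -10 ≡ 1 (mod 31)
The inverse is -10 mod 31 = 21
Verification: 3 × 21 = 63 = 2 × 31 + 1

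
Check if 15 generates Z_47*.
p - 1 = 46 has prime divisors 2, 23. Check 15^(46/q) mod 47 for each: 15^(46/2) = 15^23 ≡ 46, 15^(46/23) = 15^2 ≡ 37 (mod 47). None of these is 1, so 15 has order 46 = φ(47), so it is a primitive root mod 47.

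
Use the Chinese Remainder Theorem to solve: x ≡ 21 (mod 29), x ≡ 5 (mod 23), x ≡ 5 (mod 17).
10171

Using the Chinese Remainder Theorem:
M = product of moduli = 11339
For equation 1: M_1 = 391, 391 ≡ 14 (mod 29), inverse of 391 mod 29 is 27 (check: 14 × 27 = 378 ≡ 1 (mod 29))
For equation 2: M_2 = 493, 493 ≡ 10 (mod 23), inverse of 493 mod 23 is 7 (check: 10 × 7 = 70 ≡ 1 (mod 23))
For equation 3: M_3 = 667, 667 ≡ 4 (mod 17), inverse of 667 mod 17 is 13 (check: 4 × 13 = 52 ≡ 1 (mod 17))
Combine: x ≡ Σ r_i×M_i×(M_i⁻¹ mod m_i) = 21×391×27 + 5×493×7 + 5×667×13 = 221697 + 17255 + 43355 = 282307
282307 mod 11339 = 10171
x ≡ 10171 (mod 11339)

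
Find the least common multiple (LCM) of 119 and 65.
7735

First find GCD(119, 65) using the Euclidean algorithm:
119 = 1 × 65 + 54
65 = 1 × 54 + 11
54 = 4 × 11 + 10
11 = 1 × 10 + 1
10 = 10 × 1 + 0
GCD(119, 65) = 1

LCM formula: LCM(a, b) = (a × b) / GCD(a, b)
LCM(119, 65) = (119 × 65) / 1
LCM(119, 65) = 7735 / 1
LCM(119, 65) = 7735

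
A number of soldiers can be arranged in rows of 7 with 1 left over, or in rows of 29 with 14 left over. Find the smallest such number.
M = 7 × 29 = 203. M₁ = 29, y₁ ≡ 1 (mod 7). M₂ = 7, y₂ ≡ 25 (mod 29). x = 1×29×1 + 14×7×25 ≡ 43 (mod 203). The smallest positive such number is 43.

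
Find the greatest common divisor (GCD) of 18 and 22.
2

Using the Euclidean algorithm:
18 = 0 × 22 + 18
22 = 1 × 18 + 4
18 = 4 × 4 + 2
4 = 2 × 2 + 0

GCD(18, 22) = 2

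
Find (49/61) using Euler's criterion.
(49/61) = 49^{30} mod 61 = 1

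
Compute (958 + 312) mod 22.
16

(958 + 312) = 1270
1270 mod 22 = 16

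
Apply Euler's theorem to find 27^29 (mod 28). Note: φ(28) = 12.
By Euler: 27^{12} ≡ 1 (mod 28) since gcd(27, 28) = 1. 29 = 2×12 + 5. So 27^{29} ≡ 27^{5} ≡ 27 (mod 28)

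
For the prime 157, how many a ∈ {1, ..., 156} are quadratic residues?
For prime 157, there are (p-1)/2 = (157-1)/2 = 78 quadratic residues (excluding 0).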